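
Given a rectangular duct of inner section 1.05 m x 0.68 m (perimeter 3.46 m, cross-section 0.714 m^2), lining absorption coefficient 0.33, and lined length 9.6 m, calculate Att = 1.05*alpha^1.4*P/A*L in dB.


alpha^1.4 = 0.33^1.4 = 0.211797
Attenuation rate = 1.05 * alpha^1.4 * P / A
= 1.05 * 0.211797 * 3.46 / 0.714 = 1.07767 dB/m
Total Att = 1.07767 * 9.6 = 10.346 dB


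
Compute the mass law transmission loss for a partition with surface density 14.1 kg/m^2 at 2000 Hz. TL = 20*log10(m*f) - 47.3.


m * f = 14.1 * 2000 = 28200
20*log10(28200) = 89.005 dB
TL = 89.005 - 47.3 = 41.705 dB


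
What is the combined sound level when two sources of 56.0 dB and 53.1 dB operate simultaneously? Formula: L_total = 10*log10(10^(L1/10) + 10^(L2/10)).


10^(56.0/10) = 398107
10^(53.1/10) = 204174
Sum = 398107 + 204174 = 602281
L_total = 10*log10(602281) = 57.798 dB


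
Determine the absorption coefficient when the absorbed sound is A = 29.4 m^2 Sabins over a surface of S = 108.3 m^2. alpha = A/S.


Absorption coefficient = absorbed power / incident power
alpha = A / S = 29.4 / 108.3 = 0.27147


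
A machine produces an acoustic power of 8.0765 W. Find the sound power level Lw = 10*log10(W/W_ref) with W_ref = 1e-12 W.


W / W_ref = 8.0765 / 1e-12 = 8.0765e+12
Lw = 10 * log10(8.0765e+12) = 129.07 dB


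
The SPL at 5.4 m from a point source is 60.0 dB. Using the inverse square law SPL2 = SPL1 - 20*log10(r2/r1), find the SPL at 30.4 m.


r2/r1 = 30.4/5.4 = 5.62963
Correction = 20*log10(5.62963) = 15.0096 dB
SPL2 = 60.0 - 15.0096 = 44.99 dB


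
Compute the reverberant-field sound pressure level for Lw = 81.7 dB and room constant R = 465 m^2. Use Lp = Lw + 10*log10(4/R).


4/R = 4/465 = 0.00860215
Lp = 81.7 + 10*log10(0.00860215) = 61.046 dB


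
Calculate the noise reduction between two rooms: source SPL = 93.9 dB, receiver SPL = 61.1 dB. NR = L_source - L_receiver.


NR = L_source - L_receiver (difference between source and receiving room levels)
NR = 93.9 - 61.1 = 32.8 dB


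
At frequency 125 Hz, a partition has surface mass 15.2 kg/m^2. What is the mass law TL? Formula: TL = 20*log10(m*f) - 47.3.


m * f = 15.2 * 125 = 1900
20*log10(1900) = 65.5751 dB
TL = 65.5751 - 47.3 = 18.275 dB


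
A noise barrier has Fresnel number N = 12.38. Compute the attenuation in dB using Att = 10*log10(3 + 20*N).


3 + 20*N = 3 + 20*12.38 = 250.6
Att = 10*log10(250.6) = 23.99 dB


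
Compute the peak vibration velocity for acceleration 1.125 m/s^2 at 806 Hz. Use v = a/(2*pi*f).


omega = 2*pi*f = 2*pi*806 = 5064.25 rad/s
v = a / omega = 1.125 / 5064.25 = 0.00022215 m/s


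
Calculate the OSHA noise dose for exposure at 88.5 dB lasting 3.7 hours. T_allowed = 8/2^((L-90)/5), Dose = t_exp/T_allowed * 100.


T_allowed = 8 / 2^((88.5 - 90)/5) = 9.84916 hr
Dose = 3.7 / 9.84916 * 100 = 37.567 %


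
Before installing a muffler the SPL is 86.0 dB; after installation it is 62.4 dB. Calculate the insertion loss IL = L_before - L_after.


Insertion loss = SPL without muffler - SPL with muffler
IL = 86.0 - 62.4 = 23.6 dB


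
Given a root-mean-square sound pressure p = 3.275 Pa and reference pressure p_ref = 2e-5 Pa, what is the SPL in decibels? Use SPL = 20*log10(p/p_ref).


p / p_ref = 3.275 / 2e-5 = 163750
SPL = 20 * log10(163750) = 104.28 dB


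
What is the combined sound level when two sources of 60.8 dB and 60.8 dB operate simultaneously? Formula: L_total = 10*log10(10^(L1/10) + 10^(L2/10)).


10^(60.8/10) = 1.20226e+06
10^(60.8/10) = 1.20226e+06
Sum = 1.20226e+06 + 1.20226e+06 = 2.40452e+06
L_total = 10*log10(2.40452e+06) = 63.81 dB


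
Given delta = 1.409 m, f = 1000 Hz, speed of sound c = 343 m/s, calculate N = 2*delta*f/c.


N = 2*delta*f/c = 2*delta/lambda, where lambda = c/f
lambda = 343 / 1000 = 0.343 m
N = 2 * 1.409 / 0.343 = 8.2157


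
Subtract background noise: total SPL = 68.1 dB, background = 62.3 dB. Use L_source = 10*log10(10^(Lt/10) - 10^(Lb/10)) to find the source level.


10^(68.1/10) = 6.45654e+06
10^(62.3/10) = 1.69824e+06
Difference = 6.45654e+06 - 1.69824e+06 = 4.7583e+06
L_source = 10*log10(4.7583e+06) = 66.775 dB


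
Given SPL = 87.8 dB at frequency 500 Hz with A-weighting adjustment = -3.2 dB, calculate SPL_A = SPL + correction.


A-weighting table: 500 Hz -> -3.2 dB correction
SPL_A = SPL + correction = 87.8 + (-3.2) = 84.6 dBA


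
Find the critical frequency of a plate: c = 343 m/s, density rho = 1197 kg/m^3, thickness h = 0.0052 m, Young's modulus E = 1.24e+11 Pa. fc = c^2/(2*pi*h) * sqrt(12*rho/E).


12*rho/E = 12*1197/1.24e+11 = 1.15839e-07
sqrt(12*rho/E) = sqrt(1.15839e-07) = 0.000340351
c^2/(2*pi*h) = 343^2/(2*pi*0.0052) = 3.60085e+06
fc = 3.60085e+06 * 0.000340351 = 1225.6 Hz


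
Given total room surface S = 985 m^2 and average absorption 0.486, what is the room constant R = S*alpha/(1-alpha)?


R = 985 * 0.486 / (1 - 0.486) = 931.34 m^2


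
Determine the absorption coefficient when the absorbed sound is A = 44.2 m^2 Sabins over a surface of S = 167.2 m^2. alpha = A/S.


Absorption coefficient = absorbed power / incident power
alpha = A / S = 44.2 / 167.2 = 0.26435


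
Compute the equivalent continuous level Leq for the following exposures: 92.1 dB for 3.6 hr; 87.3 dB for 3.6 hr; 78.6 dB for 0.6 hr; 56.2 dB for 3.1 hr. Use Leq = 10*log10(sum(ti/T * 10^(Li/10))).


T_total = 3.6 + 3.6 + 0.6 + 3.1 = 10.9 hr
(3.6/10.9) * 10^(92.1/10) = 5.35644e+08
(3.6/10.9) * 10^(87.3/10) = 1.77368e+08
(0.6/10.9) * 10^(78.6/10) = 3.98772e+06
(3.1/10.9) * 10^(56.2/10) = 118559
Sum = 5.35644e+08 + 1.77368e+08 + 3.98772e+06 + 118559 = 7.17118e+08
Leq = 10*log10(7.17118e+08) = 88.556 dB


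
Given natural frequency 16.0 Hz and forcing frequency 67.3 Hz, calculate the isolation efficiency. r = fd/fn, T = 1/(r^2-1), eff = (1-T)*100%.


r = 67.3 / 16.0 = 4.20625
r^2 - 1 = 4.20625^2 - 1 = 16.6925
T = 1/16.6925 = 0.0599071
Efficiency = (1 - 0.0599071)*100 = 94.009 %


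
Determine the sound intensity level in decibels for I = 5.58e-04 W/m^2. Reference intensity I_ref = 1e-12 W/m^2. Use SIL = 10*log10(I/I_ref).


I / I_ref = 5.58e-04 / 1e-12 = 5.58e+08
SIL = 10 * log10(5.58e+08) = 87.466 dB


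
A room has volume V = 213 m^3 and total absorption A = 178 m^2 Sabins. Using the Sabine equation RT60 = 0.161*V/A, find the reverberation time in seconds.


RT60 = 0.161 * 213 / 178 = 0.19266 s


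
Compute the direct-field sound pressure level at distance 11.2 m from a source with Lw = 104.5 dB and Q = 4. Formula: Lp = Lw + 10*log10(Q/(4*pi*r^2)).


4*pi*r^2 = 4*pi*11.2^2 = 1576.33 m^2
Q / (4*pi*r^2) = 4 / 1576.33 = 0.00253754
Lp = 104.5 + 10*log10(0.00253754) = 78.544 dB


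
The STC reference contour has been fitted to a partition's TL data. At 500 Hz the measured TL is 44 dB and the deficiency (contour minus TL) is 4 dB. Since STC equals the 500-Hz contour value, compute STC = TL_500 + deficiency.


By ASTM E413, STC = value of the fitted reference contour at 500 Hz.
Contour value at 500 Hz = TL_500 + deficiency = 44 + 4 = 48
STC = 48


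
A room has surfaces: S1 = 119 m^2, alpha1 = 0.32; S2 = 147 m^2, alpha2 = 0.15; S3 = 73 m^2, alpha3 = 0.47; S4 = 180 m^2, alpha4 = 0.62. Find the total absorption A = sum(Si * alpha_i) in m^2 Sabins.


119 * 0.32 = 38.08
147 * 0.15 = 22.05
73 * 0.47 = 34.31
180 * 0.62 = 111.6
A_total = 38.08 + 22.05 + 34.31 + 111.6 = 206.04 m^2


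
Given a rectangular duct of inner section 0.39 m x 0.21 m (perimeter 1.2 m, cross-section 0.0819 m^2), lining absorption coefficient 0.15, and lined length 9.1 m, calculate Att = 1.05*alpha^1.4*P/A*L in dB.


alpha^1.4 = 0.15^1.4 = 0.0702308
Attenuation rate = 1.05 * alpha^1.4 * P / A
= 1.05 * 0.0702308 * 1.2 / 0.0819 = 1.08047 dB/m
Total Att = 1.08047 * 9.1 = 9.8323 dB


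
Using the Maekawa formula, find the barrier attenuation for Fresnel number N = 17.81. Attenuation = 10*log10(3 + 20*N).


3 + 20*N = 3 + 20*17.81 = 359.2
Att = 10*log10(359.2) = 25.553 dB


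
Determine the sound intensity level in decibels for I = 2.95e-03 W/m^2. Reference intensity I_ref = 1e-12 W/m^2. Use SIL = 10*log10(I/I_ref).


I / I_ref = 2.95e-03 / 1e-12 = 2.95e+09
SIL = 10 * log10(2.95e+09) = 94.698 dB


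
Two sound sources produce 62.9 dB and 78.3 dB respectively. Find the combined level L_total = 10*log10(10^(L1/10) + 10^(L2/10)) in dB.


10^(62.9/10) = 1.94984e+06
10^(78.3/10) = 6.76083e+07
Sum = 1.94984e+06 + 6.76083e+07 = 6.95581e+07
L_total = 10*log10(6.95581e+07) = 78.423 dB


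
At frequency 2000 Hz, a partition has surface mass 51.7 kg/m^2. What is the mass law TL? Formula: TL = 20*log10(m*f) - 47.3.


m * f = 51.7 * 2000 = 103400
20*log10(103400) = 100.29 dB
TL = 100.29 - 47.3 = 52.99 dB


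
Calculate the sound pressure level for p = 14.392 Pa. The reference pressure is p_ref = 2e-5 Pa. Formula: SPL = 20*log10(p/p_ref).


p / p_ref = 14.392 / 2e-5 = 719600
SPL = 20 * log10(719600) = 117.14 dB


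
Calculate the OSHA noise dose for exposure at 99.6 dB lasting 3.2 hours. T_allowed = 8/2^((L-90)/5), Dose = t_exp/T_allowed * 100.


T_allowed = 8 / 2^((99.6 - 90)/5) = 2.11404 hr
Dose = 3.2 / 2.11404 * 100 = 151.37 %


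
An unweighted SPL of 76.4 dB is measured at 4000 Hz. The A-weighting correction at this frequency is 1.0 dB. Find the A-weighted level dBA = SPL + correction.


A-weighting table: 4000 Hz -> 1.0 dB correction
SPL_A = SPL + correction = 76.4 + (1.0) = 77.4 dBA


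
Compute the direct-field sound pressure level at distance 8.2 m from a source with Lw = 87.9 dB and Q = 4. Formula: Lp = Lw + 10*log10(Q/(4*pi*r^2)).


4*pi*r^2 = 4*pi*8.2^2 = 844.963 m^2
Q / (4*pi*r^2) = 4 / 844.963 = 0.00473394
Lp = 87.9 + 10*log10(0.00473394) = 64.652 dB


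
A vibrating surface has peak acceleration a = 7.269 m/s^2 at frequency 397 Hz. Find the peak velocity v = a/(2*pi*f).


omega = 2*pi*f = 2*pi*397 = 2494.42 rad/s
v = a / omega = 7.269 / 2494.42 = 0.0029141 m/s


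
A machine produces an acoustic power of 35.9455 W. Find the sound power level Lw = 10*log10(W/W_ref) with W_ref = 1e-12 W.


W / W_ref = 35.9455 / 1e-12 = 3.59455e+13
Lw = 10 * log10(3.59455e+13) = 135.56 dB


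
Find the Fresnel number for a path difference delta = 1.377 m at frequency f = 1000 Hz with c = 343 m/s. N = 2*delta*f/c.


N = 2*delta*f/c = 2*delta/lambda, where lambda = c/f
lambda = 343 / 1000 = 0.343 m
N = 2 * 1.377 / 0.343 = 8.0292


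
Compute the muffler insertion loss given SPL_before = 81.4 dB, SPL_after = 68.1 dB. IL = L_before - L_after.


Insertion loss = SPL without muffler - SPL with muffler
IL = 81.4 - 68.1 = 13.3 dB


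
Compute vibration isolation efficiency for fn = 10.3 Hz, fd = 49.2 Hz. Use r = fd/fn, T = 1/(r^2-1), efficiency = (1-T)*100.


r = 49.2 / 10.3 = 4.7767
r^2 - 1 = 4.7767^2 - 1 = 21.8169
T = 1/21.8169 = 0.045836
Efficiency = (1 - 0.045836)*100 = 95.416 %


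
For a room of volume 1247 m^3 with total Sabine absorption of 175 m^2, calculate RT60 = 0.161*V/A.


RT60 = 0.161 * 1247 / 175 = 1.1472 s


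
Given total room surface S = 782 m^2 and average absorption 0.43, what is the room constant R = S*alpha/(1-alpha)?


R = 782 * 0.43 / (1 - 0.43) = 589.93 m^2


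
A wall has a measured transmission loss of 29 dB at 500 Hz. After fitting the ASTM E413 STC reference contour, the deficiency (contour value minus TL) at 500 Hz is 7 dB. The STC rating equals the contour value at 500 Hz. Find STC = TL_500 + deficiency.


By ASTM E413, STC = value of the fitted reference contour at 500 Hz.
Contour value at 500 Hz = TL_500 + deficiency = 29 + 7 = 36
STC = 36


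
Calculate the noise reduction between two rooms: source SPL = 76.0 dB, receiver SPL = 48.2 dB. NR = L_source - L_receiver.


NR = L_source - L_receiver (difference between source and receiving room levels)
NR = 76.0 - 48.2 = 27.8 dB


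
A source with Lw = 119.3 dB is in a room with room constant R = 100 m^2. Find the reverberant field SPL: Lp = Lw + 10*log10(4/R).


4/R = 4/100 = 0.04
Lp = 119.3 + 10*log10(0.04) = 105.32 dB


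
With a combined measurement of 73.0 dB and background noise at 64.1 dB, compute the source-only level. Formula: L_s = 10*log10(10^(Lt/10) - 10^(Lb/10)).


10^(73.0/10) = 1.99526e+07
10^(64.1/10) = 2.5704e+06
Difference = 1.99526e+07 - 2.5704e+06 = 1.73822e+07
L_source = 10*log10(1.73822e+07) = 72.401 dB


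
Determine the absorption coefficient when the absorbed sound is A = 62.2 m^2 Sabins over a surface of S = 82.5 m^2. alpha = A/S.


Absorption coefficient = absorbed power / incident power
alpha = A / S = 62.2 / 82.5 = 0.75394


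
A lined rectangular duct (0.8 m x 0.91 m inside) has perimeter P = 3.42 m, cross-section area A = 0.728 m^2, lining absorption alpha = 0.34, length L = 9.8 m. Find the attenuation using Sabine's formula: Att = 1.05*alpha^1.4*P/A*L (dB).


alpha^1.4 = 0.34^1.4 = 0.220836
Attenuation rate = 1.05 * alpha^1.4 * P / A
= 1.05 * 0.220836 * 3.42 / 0.728 = 1.08932 dB/m
Total Att = 1.08932 * 9.8 = 10.675 dB


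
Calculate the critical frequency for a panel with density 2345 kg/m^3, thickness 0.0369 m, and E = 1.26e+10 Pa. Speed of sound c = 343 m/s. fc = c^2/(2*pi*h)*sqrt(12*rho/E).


12*rho/E = 12*2345/1.26e+10 = 2.23333e-06
sqrt(12*rho/E) = sqrt(2.23333e-06) = 0.00149443
c^2/(2*pi*h) = 343^2/(2*pi*0.0369) = 507437
fc = 507437 * 0.00149443 = 758.33 Hz


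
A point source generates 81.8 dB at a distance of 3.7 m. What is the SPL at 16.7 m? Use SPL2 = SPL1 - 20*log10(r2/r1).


r2/r1 = 16.7/3.7 = 4.51351
Correction = 20*log10(4.51351) = 13.0903 dB
SPL2 = 81.8 - 13.0903 = 68.71 dB


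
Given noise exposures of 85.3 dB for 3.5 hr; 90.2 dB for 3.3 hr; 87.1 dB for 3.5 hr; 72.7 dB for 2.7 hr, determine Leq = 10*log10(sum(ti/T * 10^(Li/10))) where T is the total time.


T_total = 3.5 + 3.3 + 3.5 + 2.7 = 13.0 hr
(3.5/13.0) * 10^(85.3/10) = 9.12273e+07
(3.3/13.0) * 10^(90.2/10) = 2.6581e+08
(3.5/13.0) * 10^(87.1/10) = 1.38078e+08
(2.7/13.0) * 10^(72.7/10) = 3.86741e+06
Sum = 9.12273e+07 + 2.6581e+08 + 1.38078e+08 + 3.86741e+06 = 4.98983e+08
Leq = 10*log10(4.98983e+08) = 86.981 dB


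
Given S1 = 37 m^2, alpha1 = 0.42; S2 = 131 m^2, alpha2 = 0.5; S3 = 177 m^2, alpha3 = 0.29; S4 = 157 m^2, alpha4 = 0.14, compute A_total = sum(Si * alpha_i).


37 * 0.42 = 15.54
131 * 0.5 = 65.5
177 * 0.29 = 51.33
157 * 0.14 = 21.98
A_total = 15.54 + 65.5 + 51.33 + 21.98 = 154.35 m^2


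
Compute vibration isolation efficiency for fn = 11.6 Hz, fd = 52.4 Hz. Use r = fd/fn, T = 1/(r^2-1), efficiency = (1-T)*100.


r = 52.4 / 11.6 = 4.51724
r^2 - 1 = 4.51724^2 - 1 = 19.4055
T = 1/19.4055 = 0.0515318
Efficiency = (1 - 0.0515318)*100 = 94.847 %


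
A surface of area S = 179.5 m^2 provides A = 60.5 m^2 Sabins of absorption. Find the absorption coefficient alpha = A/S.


Absorption coefficient = absorbed power / incident power
alpha = A / S = 60.5 / 179.5 = 0.33705


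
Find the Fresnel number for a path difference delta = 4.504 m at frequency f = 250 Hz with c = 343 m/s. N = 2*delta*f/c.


N = 2*delta*f/c = 2*delta/lambda, where lambda = c/f
lambda = 343 / 250 = 1.372 m
N = 2 * 4.504 / 1.372 = 6.5656


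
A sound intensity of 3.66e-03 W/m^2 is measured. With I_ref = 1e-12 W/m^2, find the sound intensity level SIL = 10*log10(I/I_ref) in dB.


I / I_ref = 3.66e-03 / 1e-12 = 3.66e+09
SIL = 10 * log10(3.66e+09) = 95.635 dB


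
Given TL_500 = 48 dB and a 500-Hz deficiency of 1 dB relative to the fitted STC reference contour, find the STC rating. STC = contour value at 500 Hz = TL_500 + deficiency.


By ASTM E413, STC = value of the fitted reference contour at 500 Hz.
Contour value at 500 Hz = TL_500 + deficiency = 48 + 1 = 49
STC = 49


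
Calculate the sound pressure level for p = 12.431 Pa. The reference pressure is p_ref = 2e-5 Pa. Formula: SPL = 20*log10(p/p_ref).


p / p_ref = 12.431 / 2e-5 = 621550
SPL = 20 * log10(621550) = 115.87 dB


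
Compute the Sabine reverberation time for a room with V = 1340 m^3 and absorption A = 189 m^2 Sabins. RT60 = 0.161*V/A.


RT60 = 0.161 * 1340 / 189 = 1.1415 s


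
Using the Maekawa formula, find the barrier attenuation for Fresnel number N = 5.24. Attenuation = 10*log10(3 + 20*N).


3 + 20*N = 3 + 20*5.24 = 107.8
Att = 10*log10(107.8) = 20.326 dB


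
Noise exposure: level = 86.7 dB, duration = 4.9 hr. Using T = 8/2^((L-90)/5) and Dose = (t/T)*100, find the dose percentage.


T_allowed = 8 / 2^((86.7 - 90)/5) = 12.6407 hr
Dose = 4.9 / 12.6407 * 100 = 38.764 %


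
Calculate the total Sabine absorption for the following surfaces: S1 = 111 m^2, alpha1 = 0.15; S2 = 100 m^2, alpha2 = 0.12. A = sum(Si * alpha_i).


111 * 0.15 = 16.65
100 * 0.12 = 12
A_total = 16.65 + 12 = 28.65 m^2


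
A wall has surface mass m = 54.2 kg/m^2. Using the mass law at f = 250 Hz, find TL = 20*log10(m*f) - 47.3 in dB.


m * f = 54.2 * 250 = 13550
20*log10(13550) = 82.6388 dB
TL = 82.6388 - 47.3 = 35.339 dB


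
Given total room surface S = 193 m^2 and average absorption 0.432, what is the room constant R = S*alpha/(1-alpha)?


R = 193 * 0.432 / (1 - 0.432) = 146.79 m^2


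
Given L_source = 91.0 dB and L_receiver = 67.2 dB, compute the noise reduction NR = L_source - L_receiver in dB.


NR = L_source - L_receiver (difference between source and receiving room levels)
NR = 91.0 - 67.2 = 23.8 dB


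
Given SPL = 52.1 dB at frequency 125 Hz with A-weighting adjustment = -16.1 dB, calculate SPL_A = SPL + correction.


A-weighting table: 125 Hz -> -16.1 dB correction
SPL_A = SPL + correction = 52.1 + (-16.1) = 36 dBA


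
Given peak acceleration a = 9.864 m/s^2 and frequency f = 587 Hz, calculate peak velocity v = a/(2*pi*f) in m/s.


omega = 2*pi*f = 2*pi*587 = 3688.23 rad/s
v = a / omega = 9.864 / 3688.23 = 0.0026745 m/s


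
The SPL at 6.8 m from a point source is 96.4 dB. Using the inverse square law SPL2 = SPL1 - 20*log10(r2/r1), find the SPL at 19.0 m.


r2/r1 = 19.0/6.8 = 2.79412
Correction = 20*log10(2.79412) = 8.9249 dB
SPL2 = 96.4 - 8.9249 = 87.475 dB


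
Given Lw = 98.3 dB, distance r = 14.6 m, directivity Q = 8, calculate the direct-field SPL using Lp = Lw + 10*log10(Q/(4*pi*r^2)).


4*pi*r^2 = 4*pi*14.6^2 = 2678.65 m^2
Q / (4*pi*r^2) = 8 / 2678.65 = 0.00298658
Lp = 98.3 + 10*log10(0.00298658) = 73.052 dB


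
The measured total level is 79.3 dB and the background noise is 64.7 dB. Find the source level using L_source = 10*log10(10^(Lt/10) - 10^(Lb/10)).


10^(79.3/10) = 8.51138e+07
10^(64.7/10) = 2.95121e+06
Difference = 8.51138e+07 - 2.95121e+06 = 8.21626e+07
L_source = 10*log10(8.21626e+07) = 79.147 dB


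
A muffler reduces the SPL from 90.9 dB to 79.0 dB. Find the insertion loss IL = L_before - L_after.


Insertion loss = SPL without muffler - SPL with muffler
IL = 90.9 - 79.0 = 11.9 dB


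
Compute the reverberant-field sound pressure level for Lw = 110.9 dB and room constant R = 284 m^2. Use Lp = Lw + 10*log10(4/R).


4/R = 4/284 = 0.0140845
Lp = 110.9 + 10*log10(0.0140845) = 92.387 dB


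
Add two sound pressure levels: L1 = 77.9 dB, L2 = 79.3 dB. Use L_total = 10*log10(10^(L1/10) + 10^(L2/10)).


10^(77.9/10) = 6.16595e+07
10^(79.3/10) = 8.51138e+07
Sum = 6.16595e+07 + 8.51138e+07 = 1.46773e+08
L_total = 10*log10(1.46773e+08) = 81.666 dB


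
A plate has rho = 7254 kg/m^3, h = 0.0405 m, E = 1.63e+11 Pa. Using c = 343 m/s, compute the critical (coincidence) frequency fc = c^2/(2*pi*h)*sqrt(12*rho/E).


12*rho/E = 12*7254/1.63e+11 = 5.34037e-07
sqrt(12*rho/E) = sqrt(5.34037e-07) = 0.000730778
c^2/(2*pi*h) = 343^2/(2*pi*0.0405) = 462331
fc = 462331 * 0.000730778 = 337.86 Hz


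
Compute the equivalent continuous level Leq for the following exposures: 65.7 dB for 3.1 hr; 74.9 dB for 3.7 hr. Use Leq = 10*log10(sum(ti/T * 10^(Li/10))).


T_total = 3.1 + 3.7 = 6.8 hr
(3.1/6.8) * 10^(65.7/10) = 1.69376e+06
(3.7/6.8) * 10^(74.9/10) = 1.68148e+07
Sum = 1.69376e+06 + 1.68148e+07 = 1.85086e+07
Leq = 10*log10(1.85086e+07) = 72.674 dB


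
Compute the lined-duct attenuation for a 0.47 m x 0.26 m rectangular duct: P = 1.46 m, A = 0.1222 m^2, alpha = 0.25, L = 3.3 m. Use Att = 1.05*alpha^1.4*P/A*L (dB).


alpha^1.4 = 0.25^1.4 = 0.143587
Attenuation rate = 1.05 * alpha^1.4 * P / A
= 1.05 * 0.143587 * 1.46 / 0.1222 = 1.8013 dB/m
Total Att = 1.8013 * 3.3 = 5.9443 dB


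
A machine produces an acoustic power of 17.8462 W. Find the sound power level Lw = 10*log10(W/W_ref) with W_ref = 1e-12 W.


W / W_ref = 17.8462 / 1e-12 = 1.78462e+13
Lw = 10 * log10(1.78462e+13) = 132.52 dB


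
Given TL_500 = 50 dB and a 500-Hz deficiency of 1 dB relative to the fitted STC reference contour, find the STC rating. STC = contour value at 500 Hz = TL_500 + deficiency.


By ASTM E413, STC = value of the fitted reference contour at 500 Hz.
Contour value at 500 Hz = TL_500 + deficiency = 50 + 1 = 51
STC = 51


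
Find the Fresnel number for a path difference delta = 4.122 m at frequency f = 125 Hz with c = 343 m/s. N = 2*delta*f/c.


N = 2*delta*f/c = 2*delta/lambda, where lambda = c/f
lambda = 343 / 125 = 2.744 m
N = 2 * 4.122 / 2.744 = 3.0044


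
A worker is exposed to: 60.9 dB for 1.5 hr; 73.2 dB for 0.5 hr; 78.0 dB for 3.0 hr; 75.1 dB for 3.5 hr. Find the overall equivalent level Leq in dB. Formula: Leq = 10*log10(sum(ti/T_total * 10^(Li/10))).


T_total = 1.5 + 0.5 + 3.0 + 3.5 = 8.5 hr
(1.5/8.5) * 10^(60.9/10) = 217106
(0.5/8.5) * 10^(73.2/10) = 1.229e+06
(3.0/8.5) * 10^(78.0/10) = 2.22691e+07
(3.5/8.5) * 10^(75.1/10) = 1.33244e+07
Sum = 217106 + 1.229e+06 + 2.22691e+07 + 1.33244e+07 = 3.70396e+07
Leq = 10*log10(3.70396e+07) = 75.687 dB


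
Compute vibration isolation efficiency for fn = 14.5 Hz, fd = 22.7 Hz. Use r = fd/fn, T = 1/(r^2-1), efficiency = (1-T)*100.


r = 22.7 / 14.5 = 1.56552
r^2 - 1 = 1.56552^2 - 1 = 1.45085
T = 1/1.45085 = 0.689251
Efficiency = (1 - 0.689251)*100 = 31.075 %


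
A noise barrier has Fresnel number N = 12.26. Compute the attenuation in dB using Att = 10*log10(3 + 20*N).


3 + 20*N = 3 + 20*12.26 = 248.2
Att = 10*log10(248.2) = 23.948 dB


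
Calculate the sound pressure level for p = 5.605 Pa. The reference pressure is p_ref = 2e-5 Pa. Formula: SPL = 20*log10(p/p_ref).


p / p_ref = 5.605 / 2e-5 = 280250
SPL = 20 * log10(280250) = 108.95 dB


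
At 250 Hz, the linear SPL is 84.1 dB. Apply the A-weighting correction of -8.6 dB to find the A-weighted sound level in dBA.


A-weighting table: 250 Hz -> -8.6 dB correction
SPL_A = SPL + correction = 84.1 + (-8.6) = 75.5 dBA


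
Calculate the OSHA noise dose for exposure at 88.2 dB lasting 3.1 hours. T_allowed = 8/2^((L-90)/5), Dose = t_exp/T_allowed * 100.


T_allowed = 8 / 2^((88.2 - 90)/5) = 10.2674 hr
Dose = 3.1 / 10.2674 * 100 = 30.193 %


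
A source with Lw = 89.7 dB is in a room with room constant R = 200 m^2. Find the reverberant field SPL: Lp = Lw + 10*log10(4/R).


4/R = 4/200 = 0.02
Lp = 89.7 + 10*log10(0.02) = 72.71 dB


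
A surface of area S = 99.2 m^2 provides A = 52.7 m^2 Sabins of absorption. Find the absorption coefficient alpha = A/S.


Absorption coefficient = absorbed power / incident power
alpha = A / S = 52.7 / 99.2 = 0.53125


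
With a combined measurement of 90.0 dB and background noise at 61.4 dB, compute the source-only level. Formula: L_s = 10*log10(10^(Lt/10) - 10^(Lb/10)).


10^(90.0/10) = 1e+09
10^(61.4/10) = 1.38038e+06
Difference = 1e+09 - 1.38038e+06 = 9.9862e+08
L_source = 10*log10(9.9862e+08) = 89.994 dB


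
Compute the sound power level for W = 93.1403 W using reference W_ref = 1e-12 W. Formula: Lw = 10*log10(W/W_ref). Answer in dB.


W / W_ref = 93.1403 / 1e-12 = 9.31403e+13
Lw = 10 * log10(9.31403e+13) = 139.69 dB


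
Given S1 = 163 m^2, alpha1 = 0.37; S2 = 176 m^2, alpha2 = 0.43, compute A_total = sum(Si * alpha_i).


163 * 0.37 = 60.31
176 * 0.43 = 75.68
A_total = 60.31 + 75.68 = 135.99 m^2


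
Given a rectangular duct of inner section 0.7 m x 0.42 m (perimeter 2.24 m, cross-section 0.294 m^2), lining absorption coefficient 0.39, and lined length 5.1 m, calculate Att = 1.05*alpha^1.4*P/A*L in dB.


alpha^1.4 = 0.39^1.4 = 0.267603
Attenuation rate = 1.05 * alpha^1.4 * P / A
= 1.05 * 0.267603 * 2.24 / 0.294 = 2.14082 dB/m
Total Att = 2.14082 * 5.1 = 10.918 dB


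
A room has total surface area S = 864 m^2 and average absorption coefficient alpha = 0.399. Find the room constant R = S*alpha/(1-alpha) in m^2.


R = 864 * 0.399 / (1 - 0.399) = 573.6 m^2


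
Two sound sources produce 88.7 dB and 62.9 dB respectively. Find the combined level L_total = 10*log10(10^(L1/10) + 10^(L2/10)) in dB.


10^(88.7/10) = 7.4131e+08
10^(62.9/10) = 1.94984e+06
Sum = 7.4131e+08 + 1.94984e+06 = 7.4326e+08
L_total = 10*log10(7.4326e+08) = 88.711 dB


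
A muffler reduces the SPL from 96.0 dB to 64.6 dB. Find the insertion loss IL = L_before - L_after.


Insertion loss = SPL without muffler - SPL with muffler
IL = 96.0 - 64.6 = 31.4 dB


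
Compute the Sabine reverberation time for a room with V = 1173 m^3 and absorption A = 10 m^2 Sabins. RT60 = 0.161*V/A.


RT60 = 0.161 * 1173 / 10 = 18.885 s


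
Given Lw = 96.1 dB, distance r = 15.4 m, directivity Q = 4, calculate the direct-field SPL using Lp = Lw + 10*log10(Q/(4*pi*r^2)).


4*pi*r^2 = 4*pi*15.4^2 = 2980.24 m^2
Q / (4*pi*r^2) = 4 / 2980.24 = 0.00134217
Lp = 96.1 + 10*log10(0.00134217) = 67.378 dB


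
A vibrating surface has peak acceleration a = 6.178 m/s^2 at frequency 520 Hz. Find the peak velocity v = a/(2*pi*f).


omega = 2*pi*f = 2*pi*520 = 3267.26 rad/s
v = a / omega = 6.178 / 3267.26 = 0.0018909 m/s


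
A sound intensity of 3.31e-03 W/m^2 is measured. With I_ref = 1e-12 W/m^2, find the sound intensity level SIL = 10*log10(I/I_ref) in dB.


I / I_ref = 3.31e-03 / 1e-12 = 3.31e+09
SIL = 10 * log10(3.31e+09) = 95.198 dB


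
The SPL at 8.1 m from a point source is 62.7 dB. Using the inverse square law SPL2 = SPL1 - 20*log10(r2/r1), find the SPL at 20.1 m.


r2/r1 = 20.1/8.1 = 2.48148
Correction = 20*log10(2.48148) = 7.89422 dB
SPL2 = 62.7 - 7.89422 = 54.806 dB


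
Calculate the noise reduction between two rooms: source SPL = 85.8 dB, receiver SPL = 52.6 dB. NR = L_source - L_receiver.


NR = L_source - L_receiver (difference between source and receiving room levels)
NR = 85.8 - 52.6 = 33.2 dB


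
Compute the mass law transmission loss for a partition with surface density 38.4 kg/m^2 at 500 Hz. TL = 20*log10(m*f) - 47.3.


m * f = 38.4 * 500 = 19200
20*log10(19200) = 85.666 dB
TL = 85.666 - 47.3 = 38.366 dB


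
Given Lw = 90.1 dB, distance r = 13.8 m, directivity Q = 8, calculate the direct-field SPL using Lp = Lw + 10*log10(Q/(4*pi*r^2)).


4*pi*r^2 = 4*pi*13.8^2 = 2393.14 m^2
Q / (4*pi*r^2) = 8 / 2393.14 = 0.00334289
Lp = 90.1 + 10*log10(0.00334289) = 65.341 dB


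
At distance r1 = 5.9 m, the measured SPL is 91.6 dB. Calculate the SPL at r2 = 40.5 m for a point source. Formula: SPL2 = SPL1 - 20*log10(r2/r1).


r2/r1 = 40.5/5.9 = 6.86441
Correction = 20*log10(6.86441) = 16.7321 dB
SPL2 = 91.6 - 16.7321 = 74.868 dB


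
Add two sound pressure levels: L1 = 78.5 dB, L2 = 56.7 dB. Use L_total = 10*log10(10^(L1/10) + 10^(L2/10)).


10^(78.5/10) = 7.07946e+07
10^(56.7/10) = 467735
Sum = 7.07946e+07 + 467735 = 7.12623e+07
L_total = 10*log10(7.12623e+07) = 78.529 dB


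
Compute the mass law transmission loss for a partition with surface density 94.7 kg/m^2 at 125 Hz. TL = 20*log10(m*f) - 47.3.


m * f = 94.7 * 125 = 11837.5
20*log10(11837.5) = 81.4652 dB
TL = 81.4652 - 47.3 = 34.165 dB


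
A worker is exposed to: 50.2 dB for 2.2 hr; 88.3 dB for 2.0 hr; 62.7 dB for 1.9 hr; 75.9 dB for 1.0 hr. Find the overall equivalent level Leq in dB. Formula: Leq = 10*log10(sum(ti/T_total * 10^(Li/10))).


T_total = 2.2 + 2.0 + 1.9 + 1.0 = 7.1 hr
(2.2/7.1) * 10^(50.2/10) = 32446.2
(2.0/7.1) * 10^(88.3/10) = 1.90446e+08
(1.9/7.1) * 10^(62.7/10) = 498305
(1.0/7.1) * 10^(75.9/10) = 5.47951e+06
Sum = 32446.2 + 1.90446e+08 + 498305 + 5.47951e+06 = 1.96456e+08
Leq = 10*log10(1.96456e+08) = 82.933 dB


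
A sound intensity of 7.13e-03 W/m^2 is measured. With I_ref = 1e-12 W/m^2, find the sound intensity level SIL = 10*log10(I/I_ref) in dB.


I / I_ref = 7.13e-03 / 1e-12 = 7.13e+09
SIL = 10 * log10(7.13e+09) = 98.531 dB


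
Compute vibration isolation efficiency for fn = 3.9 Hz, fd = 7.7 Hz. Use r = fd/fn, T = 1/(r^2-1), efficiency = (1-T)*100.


r = 7.7 / 3.9 = 1.97436
r^2 - 1 = 1.97436^2 - 1 = 2.8981
T = 1/2.8981 = 0.345054
Efficiency = (1 - 0.345054)*100 = 65.495 %


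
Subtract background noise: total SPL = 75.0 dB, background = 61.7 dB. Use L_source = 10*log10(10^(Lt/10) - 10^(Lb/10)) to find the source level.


10^(75.0/10) = 3.16228e+07
10^(61.7/10) = 1.47911e+06
Difference = 3.16228e+07 - 1.47911e+06 = 3.01437e+07
L_source = 10*log10(3.01437e+07) = 74.792 dB


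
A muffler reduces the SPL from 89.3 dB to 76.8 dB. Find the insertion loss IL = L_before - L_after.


Insertion loss = SPL without muffler - SPL with muffler
IL = 89.3 - 76.8 = 12.5 dB


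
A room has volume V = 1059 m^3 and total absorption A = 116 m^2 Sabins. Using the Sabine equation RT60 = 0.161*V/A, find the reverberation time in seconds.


RT60 = 0.161 * 1059 / 116 = 1.4698 s


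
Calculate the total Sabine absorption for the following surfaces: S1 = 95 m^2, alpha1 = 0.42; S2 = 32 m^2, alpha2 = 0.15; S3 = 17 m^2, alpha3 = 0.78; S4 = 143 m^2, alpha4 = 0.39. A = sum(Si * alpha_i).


95 * 0.42 = 39.9
32 * 0.15 = 4.8
17 * 0.78 = 13.26
143 * 0.39 = 55.77
A_total = 39.9 + 4.8 + 13.26 + 55.77 = 113.73 m^2


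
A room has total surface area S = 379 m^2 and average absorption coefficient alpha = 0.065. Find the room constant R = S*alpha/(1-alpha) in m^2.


R = 379 * 0.065 / (1 - 0.065) = 26.348 m^2


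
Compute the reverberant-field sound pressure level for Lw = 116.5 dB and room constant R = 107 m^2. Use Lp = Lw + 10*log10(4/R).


4/R = 4/107 = 0.0373832
Lp = 116.5 + 10*log10(0.0373832) = 102.23 dB


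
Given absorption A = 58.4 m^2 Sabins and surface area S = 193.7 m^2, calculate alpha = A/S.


Absorption coefficient = absorbed power / incident power
alpha = A / S = 58.4 / 193.7 = 0.3015


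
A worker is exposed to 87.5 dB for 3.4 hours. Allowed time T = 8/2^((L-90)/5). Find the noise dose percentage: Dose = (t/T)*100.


T_allowed = 8 / 2^((87.5 - 90)/5) = 11.3137 hr
Dose = 3.4 / 11.3137 * 100 = 30.052 %


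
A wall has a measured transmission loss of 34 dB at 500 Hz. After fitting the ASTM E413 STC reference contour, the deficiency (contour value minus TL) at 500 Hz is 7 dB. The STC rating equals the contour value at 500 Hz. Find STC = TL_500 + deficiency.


By ASTM E413, STC = value of the fitted reference contour at 500 Hz.
Contour value at 500 Hz = TL_500 + deficiency = 34 + 7 = 41
STC = 41


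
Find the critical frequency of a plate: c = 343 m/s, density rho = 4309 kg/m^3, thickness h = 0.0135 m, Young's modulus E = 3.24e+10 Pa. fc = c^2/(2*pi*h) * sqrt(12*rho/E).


12*rho/E = 12*4309/3.24e+10 = 1.59593e-06
sqrt(12*rho/E) = sqrt(1.59593e-06) = 0.0012633
c^2/(2*pi*h) = 343^2/(2*pi*0.0135) = 1.38699e+06
fc = 1.38699e+06 * 0.0012633 = 1752.2 Hz


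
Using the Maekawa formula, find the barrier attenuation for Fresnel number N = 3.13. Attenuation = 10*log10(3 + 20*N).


3 + 20*N = 3 + 20*3.13 = 65.6
Att = 10*log10(65.6) = 18.169 dB


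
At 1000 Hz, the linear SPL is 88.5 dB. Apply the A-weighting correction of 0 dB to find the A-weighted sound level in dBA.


A-weighting table: 1000 Hz -> 0 dB correction
SPL_A = SPL + correction = 88.5 + (0) = 88.5 dBA


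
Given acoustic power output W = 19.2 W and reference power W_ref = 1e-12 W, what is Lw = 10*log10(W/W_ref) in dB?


W / W_ref = 19.2 / 1e-12 = 1.92e+13
Lw = 10 * log10(1.92e+13) = 132.83 dB


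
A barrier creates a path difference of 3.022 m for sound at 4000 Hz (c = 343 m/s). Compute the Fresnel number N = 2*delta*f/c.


N = 2*delta*f/c = 2*delta/lambda, where lambda = c/f
lambda = 343 / 4000 = 0.08575 m
N = 2 * 3.022 / 0.08575 = 70.484


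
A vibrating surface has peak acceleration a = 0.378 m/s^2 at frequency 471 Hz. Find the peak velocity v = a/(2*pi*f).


omega = 2*pi*f = 2*pi*471 = 2959.38 rad/s
v = a / omega = 0.378 / 2959.38 = 0.00012773 m/s


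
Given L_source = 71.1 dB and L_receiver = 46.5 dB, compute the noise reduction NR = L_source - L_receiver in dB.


NR = L_source - L_receiver (difference between source and receiving room levels)
NR = 71.1 - 46.5 = 24.6 dB


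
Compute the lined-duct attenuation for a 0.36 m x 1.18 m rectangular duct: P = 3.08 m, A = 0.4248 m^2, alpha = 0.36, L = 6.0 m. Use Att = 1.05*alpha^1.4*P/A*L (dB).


alpha^1.4 = 0.36^1.4 = 0.239234
Attenuation rate = 1.05 * alpha^1.4 * P / A
= 1.05 * 0.239234 * 3.08 / 0.4248 = 1.82129 dB/m
Total Att = 1.82129 * 6.0 = 10.928 dB


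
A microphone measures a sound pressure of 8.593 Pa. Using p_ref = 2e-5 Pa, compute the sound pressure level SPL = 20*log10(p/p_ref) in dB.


p / p_ref = 8.593 / 2e-5 = 429650
SPL = 20 * log10(429650) = 112.66 dB


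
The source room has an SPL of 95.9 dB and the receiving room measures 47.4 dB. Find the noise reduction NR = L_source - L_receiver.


NR = L_source - L_receiver (difference between source and receiving room levels)
NR = 95.9 - 47.4 = 48.5 dB


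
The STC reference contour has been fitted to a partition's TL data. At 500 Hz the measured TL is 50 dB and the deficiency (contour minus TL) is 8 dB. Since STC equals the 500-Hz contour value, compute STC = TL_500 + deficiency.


By ASTM E413, STC = value of the fitted reference contour at 500 Hz.
Contour value at 500 Hz = TL_500 + deficiency = 50 + 8 = 58
STC = 58


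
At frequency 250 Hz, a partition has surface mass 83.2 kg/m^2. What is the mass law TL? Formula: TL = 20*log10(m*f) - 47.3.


m * f = 83.2 * 250 = 20800
20*log10(20800) = 86.3613 dB
TL = 86.3613 - 47.3 = 39.061 dB


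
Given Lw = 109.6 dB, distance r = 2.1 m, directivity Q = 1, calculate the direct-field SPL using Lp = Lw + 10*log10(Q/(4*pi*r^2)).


4*pi*r^2 = 4*pi*2.1^2 = 55.4177 m^2
Q / (4*pi*r^2) = 1 / 55.4177 = 0.0180448
Lp = 109.6 + 10*log10(0.0180448) = 92.164 dB


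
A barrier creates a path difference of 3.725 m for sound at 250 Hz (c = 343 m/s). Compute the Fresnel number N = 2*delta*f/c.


N = 2*delta*f/c = 2*delta/lambda, where lambda = c/f
lambda = 343 / 250 = 1.372 m
N = 2 * 3.725 / 1.372 = 5.43


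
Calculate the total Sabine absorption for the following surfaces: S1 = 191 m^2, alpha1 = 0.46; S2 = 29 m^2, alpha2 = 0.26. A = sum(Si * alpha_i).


191 * 0.46 = 87.86
29 * 0.26 = 7.54
A_total = 87.86 + 7.54 = 95.4 m^2


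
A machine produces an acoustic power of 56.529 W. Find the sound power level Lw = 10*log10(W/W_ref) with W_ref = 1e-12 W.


W / W_ref = 56.529 / 1e-12 = 5.6529e+13
Lw = 10 * log10(5.6529e+13) = 137.52 dB


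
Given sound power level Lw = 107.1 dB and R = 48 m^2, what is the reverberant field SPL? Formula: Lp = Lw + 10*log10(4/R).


4/R = 4/48 = 0.0833333
Lp = 107.1 + 10*log10(0.0833333) = 96.308 dB


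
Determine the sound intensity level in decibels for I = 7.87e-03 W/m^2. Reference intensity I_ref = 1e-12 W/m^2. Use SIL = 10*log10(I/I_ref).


I / I_ref = 7.87e-03 / 1e-12 = 7.87e+09
SIL = 10 * log10(7.87e+09) = 98.96 dB


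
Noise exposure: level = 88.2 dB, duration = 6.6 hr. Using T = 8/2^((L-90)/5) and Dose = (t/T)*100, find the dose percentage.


T_allowed = 8 / 2^((88.2 - 90)/5) = 10.2674 hr
Dose = 6.6 / 10.2674 * 100 = 64.281 %


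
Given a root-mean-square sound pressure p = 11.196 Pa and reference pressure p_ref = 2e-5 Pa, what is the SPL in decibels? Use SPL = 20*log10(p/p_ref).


p / p_ref = 11.196 / 2e-5 = 559800
SPL = 20 * log10(559800) = 114.96 dB


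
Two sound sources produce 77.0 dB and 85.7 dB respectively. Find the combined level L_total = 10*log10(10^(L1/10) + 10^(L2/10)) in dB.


10^(77.0/10) = 5.01187e+07
10^(85.7/10) = 3.71535e+08
Sum = 5.01187e+07 + 3.71535e+08 = 4.21654e+08
L_total = 10*log10(4.21654e+08) = 86.25 dB


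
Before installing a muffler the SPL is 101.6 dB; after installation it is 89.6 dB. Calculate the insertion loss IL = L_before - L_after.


Insertion loss = SPL without muffler - SPL with muffler
IL = 101.6 - 89.6 = 12 dB


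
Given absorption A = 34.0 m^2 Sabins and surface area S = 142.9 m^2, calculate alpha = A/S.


Absorption coefficient = absorbed power / incident power
alpha = A / S = 34.0 / 142.9 = 0.23793


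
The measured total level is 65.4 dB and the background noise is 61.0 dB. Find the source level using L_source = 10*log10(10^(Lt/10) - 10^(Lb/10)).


10^(65.4/10) = 3.46737e+06
10^(61.0/10) = 1.25893e+06
Difference = 3.46737e+06 - 1.25893e+06 = 2.20844e+06
L_source = 10*log10(2.20844e+06) = 63.441 dB


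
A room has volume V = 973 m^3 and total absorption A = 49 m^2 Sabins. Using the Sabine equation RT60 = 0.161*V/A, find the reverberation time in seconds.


RT60 = 0.161 * 973 / 49 = 3.197 s


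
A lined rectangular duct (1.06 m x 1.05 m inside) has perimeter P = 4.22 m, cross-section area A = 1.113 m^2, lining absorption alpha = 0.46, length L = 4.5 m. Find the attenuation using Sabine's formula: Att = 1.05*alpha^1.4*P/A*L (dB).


alpha^1.4 = 0.46^1.4 = 0.337179
Attenuation rate = 1.05 * alpha^1.4 * P / A
= 1.05 * 0.337179 * 4.22 / 1.113 = 1.34235 dB/m
Total Att = 1.34235 * 4.5 = 6.0406 dB


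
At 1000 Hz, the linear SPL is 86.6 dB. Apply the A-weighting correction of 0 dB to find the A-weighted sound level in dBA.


A-weighting table: 1000 Hz -> 0 dB correction
SPL_A = SPL + correction = 86.6 + (0) = 86.6 dBA


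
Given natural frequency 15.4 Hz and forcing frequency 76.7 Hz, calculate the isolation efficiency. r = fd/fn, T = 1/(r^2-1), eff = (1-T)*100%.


r = 76.7 / 15.4 = 4.98052
r^2 - 1 = 4.98052^2 - 1 = 23.8056
T = 1/23.8056 = 0.0420069
Efficiency = (1 - 0.0420069)*100 = 95.799 %


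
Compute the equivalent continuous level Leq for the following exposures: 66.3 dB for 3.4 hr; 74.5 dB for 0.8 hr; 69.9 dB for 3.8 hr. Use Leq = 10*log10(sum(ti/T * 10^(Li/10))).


T_total = 3.4 + 0.8 + 3.8 = 8.0 hr
(3.4/8.0) * 10^(66.3/10) = 1.81296e+06
(0.8/8.0) * 10^(74.5/10) = 2.81838e+06
(3.8/8.0) * 10^(69.9/10) = 4.64188e+06
Sum = 1.81296e+06 + 2.81838e+06 + 4.64188e+06 = 9.27322e+06
Leq = 10*log10(9.27322e+06) = 69.672 dB


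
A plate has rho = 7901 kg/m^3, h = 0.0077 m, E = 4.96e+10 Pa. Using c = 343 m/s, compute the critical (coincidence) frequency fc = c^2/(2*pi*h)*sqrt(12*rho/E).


12*rho/E = 12*7901/4.96e+10 = 1.91153e-06
sqrt(12*rho/E) = sqrt(1.91153e-06) = 0.00138258
c^2/(2*pi*h) = 343^2/(2*pi*0.0077) = 2.43174e+06
fc = 2.43174e+06 * 0.00138258 = 3362.1 Hz


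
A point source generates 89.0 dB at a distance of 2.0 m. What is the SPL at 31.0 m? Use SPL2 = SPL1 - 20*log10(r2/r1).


r2/r1 = 31.0/2.0 = 15.5
Correction = 20*log10(15.5) = 23.8066 dB
SPL2 = 89.0 - 23.8066 = 65.193 dB


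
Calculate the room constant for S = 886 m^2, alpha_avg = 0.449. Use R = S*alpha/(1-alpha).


R = 886 * 0.449 / (1 - 0.449) = 721.99 m^2


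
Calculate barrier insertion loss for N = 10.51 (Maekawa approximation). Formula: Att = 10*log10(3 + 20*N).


3 + 20*N = 3 + 20*10.51 = 213.2
Att = 10*log10(213.2) = 23.288 dB


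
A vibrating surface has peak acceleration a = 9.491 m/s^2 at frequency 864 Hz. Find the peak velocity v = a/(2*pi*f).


omega = 2*pi*f = 2*pi*864 = 5428.67 rad/s
v = a / omega = 9.491 / 5428.67 = 0.0017483 m/s


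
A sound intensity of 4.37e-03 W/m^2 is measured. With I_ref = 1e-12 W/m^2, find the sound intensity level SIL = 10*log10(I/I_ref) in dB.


I / I_ref = 4.37e-03 / 1e-12 = 4.37e+09
SIL = 10 * log10(4.37e+09) = 96.405 dB
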